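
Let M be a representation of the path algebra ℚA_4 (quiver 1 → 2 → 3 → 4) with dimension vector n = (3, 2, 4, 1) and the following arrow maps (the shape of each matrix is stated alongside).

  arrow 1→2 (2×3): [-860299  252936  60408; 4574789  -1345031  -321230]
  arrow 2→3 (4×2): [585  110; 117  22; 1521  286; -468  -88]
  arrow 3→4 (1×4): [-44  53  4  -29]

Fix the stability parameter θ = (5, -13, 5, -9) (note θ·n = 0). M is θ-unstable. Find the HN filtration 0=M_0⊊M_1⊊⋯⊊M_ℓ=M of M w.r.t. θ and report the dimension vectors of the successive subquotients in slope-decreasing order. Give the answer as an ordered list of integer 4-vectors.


Barcode: M ≅ I[1,1], I[1,2], I[1,4], I[3,3]^3. HN layers by μ_θ (3 steps, strictly decreasing):
  μ^(1)=5; μ^(2)=-2; μ^(3)=-4

((1, 0, 3, 0); (0, 0, 1, 1); (2, 2, 0, 0))


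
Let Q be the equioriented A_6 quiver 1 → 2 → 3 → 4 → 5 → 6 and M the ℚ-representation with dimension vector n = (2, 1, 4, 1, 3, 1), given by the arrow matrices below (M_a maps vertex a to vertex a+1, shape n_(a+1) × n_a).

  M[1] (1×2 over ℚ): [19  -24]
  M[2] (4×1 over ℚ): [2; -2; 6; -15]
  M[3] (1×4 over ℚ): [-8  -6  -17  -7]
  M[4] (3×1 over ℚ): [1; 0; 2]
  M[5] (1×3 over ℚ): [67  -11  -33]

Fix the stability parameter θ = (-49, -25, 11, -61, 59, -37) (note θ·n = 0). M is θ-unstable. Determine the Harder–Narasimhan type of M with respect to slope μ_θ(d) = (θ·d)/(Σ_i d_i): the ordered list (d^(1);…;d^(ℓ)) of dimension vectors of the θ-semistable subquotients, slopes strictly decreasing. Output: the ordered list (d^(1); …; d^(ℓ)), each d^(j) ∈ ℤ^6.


Barcode: M ≅ I[1,1], I[1,6], I[3,3]^3, I[5,5]^2. HN layers by μ_θ (4 steps, strictly decreasing):
  μ^(1)=59; μ^(2)=11; μ^(3)=-25; μ^(4)=-49

((0, 0, 0, 0, 2, 0); (0, 0, 3, 0, 1, 1); (0, 1, 1, 1, 0, 0); (2, 0, 0, 0, 0, 0))


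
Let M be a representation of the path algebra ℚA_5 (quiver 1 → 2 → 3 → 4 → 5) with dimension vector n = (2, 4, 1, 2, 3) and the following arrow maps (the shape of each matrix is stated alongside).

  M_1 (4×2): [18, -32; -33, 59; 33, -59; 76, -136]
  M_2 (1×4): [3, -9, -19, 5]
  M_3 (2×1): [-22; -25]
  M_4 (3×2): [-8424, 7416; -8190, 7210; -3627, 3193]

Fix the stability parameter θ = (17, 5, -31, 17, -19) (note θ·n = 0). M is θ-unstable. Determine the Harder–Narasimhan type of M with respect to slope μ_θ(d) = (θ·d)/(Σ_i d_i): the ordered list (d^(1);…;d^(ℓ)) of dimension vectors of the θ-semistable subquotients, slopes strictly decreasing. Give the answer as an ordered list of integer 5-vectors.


Via rank(M_{q-1}∘⋯∘M_p): M ≅ I[1,2], I[1,5], I[2,2]^2, I[4,4], I[5,5]^2.
μ_θ-semistable layers: μ^(1)=17; μ^(2)=11; μ^(3)=5; μ^(4)=-1; μ^(5)=-3; μ^(6)=-19

((0, 0, 0, 1, 0); (1, 1, 0, 0, 0); (0, 2, 0, 0, 0); (0, 0, 0, 1, 1); (1, 1, 1, 0, 0); (0, 0, 0, 0, 2))


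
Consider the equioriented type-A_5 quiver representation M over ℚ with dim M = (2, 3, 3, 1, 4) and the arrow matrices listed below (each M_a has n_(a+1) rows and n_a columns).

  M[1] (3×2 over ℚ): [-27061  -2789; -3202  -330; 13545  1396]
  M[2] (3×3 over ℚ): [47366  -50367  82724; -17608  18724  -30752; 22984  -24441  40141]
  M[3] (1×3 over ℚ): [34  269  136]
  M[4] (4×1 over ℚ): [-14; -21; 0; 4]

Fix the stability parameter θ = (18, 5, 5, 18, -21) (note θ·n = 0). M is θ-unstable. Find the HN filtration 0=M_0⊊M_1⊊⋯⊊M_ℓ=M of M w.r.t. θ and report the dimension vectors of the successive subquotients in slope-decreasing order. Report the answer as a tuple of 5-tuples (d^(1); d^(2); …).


Barcode: M ≅ I[1,2], I[1,3], I[2,5], I[3,3], I[5,5]^3. HN layers by μ_θ (5 steps, strictly decreasing):
  μ^(1)=23/2; μ^(2)=28/3; μ^(3)=5; μ^(4)=7/4; μ^(5)=-21

((1, 1, 0, 0, 0); (1, 1, 1, 0, 0); (0, 0, 1, 0, 0); (0, 1, 1, 1, 1); (0, 0, 0, 0, 3))


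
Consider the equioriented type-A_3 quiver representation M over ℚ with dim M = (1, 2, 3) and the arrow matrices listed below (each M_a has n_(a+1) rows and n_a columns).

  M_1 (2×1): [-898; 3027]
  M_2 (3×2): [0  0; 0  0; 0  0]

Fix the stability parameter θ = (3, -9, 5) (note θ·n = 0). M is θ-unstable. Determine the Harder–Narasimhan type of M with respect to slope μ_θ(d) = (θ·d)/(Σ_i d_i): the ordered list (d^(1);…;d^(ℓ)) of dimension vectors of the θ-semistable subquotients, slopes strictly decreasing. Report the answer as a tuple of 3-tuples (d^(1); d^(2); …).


Via rank(M_{q-1}∘⋯∘M_p): M ≅ I[1,2], I[2,2], I[3,3]^3.
μ_θ-semistable layers: μ^(1)=5; μ^(2)=-3; μ^(3)=-9

((0, 0, 3); (1, 1, 0); (0, 1, 0))


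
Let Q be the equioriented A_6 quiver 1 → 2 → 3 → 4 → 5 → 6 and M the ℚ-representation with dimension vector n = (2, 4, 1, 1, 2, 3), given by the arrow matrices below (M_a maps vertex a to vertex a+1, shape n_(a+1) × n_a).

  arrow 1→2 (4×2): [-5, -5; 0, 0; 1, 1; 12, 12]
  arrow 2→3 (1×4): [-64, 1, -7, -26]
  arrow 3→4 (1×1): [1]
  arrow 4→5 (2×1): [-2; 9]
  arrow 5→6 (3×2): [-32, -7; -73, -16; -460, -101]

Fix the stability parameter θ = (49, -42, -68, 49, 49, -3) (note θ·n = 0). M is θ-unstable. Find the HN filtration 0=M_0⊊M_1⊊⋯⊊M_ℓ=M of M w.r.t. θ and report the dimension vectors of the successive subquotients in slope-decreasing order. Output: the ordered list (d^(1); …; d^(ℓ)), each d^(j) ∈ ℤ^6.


Via rank(M_{q-1}∘⋯∘M_p): M ≅ I[1,1], I[1,6], I[2,2]^3, I[5,6], I[6,6].
μ_θ-semistable layers: μ^(1)=49; μ^(2)=95/3; μ^(3)=23; μ^(4)=-3; μ^(5)=-61/3; μ^(6)=-42

((1, 0, 0, 0, 0, 0); (0, 0, 0, 1, 1, 1); (0, 0, 0, 0, 1, 1); (0, 0, 0, 0, 0, 1); (1, 1, 1, 0, 0, 0); (0, 3, 0, 0, 0, 0))


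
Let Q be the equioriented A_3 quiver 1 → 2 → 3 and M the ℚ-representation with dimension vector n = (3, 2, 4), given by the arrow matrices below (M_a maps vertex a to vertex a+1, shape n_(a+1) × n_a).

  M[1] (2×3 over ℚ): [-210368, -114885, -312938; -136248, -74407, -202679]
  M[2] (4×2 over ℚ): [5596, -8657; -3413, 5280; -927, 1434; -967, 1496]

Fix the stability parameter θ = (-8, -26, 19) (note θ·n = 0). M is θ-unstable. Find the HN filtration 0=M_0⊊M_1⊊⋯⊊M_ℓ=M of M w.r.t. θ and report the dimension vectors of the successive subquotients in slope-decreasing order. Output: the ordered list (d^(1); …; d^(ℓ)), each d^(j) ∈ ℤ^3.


Barcode: M ≅ I[1,1], I[1,3]^2, I[3,3]^2. HN layers by μ_θ (3 steps, strictly decreasing):
  μ^(1)=19; μ^(2)=-8; μ^(3)=-17

((0, 0, 4); (1, 0, 0); (2, 2, 0))


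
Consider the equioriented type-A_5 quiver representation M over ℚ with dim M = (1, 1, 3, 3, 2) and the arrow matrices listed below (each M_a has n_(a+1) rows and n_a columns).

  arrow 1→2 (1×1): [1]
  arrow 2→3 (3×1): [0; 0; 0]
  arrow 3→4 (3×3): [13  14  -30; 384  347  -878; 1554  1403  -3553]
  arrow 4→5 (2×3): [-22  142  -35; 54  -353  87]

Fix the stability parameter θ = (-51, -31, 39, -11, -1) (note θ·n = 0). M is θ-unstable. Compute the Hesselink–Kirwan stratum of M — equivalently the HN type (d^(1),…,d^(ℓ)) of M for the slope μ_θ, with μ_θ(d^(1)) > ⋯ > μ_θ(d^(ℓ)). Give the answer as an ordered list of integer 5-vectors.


Barcode: M ≅ I[1,2], I[3,4], I[3,5]^2. HN layers by μ_θ (4 steps, strictly decreasing):
  μ^(1)=14; μ^(2)=9; μ^(3)=-31; μ^(4)=-51

((0, 0, 1, 1, 0); (0, 0, 2, 2, 2); (0, 1, 0, 0, 0); (1, 0, 0, 0, 0))


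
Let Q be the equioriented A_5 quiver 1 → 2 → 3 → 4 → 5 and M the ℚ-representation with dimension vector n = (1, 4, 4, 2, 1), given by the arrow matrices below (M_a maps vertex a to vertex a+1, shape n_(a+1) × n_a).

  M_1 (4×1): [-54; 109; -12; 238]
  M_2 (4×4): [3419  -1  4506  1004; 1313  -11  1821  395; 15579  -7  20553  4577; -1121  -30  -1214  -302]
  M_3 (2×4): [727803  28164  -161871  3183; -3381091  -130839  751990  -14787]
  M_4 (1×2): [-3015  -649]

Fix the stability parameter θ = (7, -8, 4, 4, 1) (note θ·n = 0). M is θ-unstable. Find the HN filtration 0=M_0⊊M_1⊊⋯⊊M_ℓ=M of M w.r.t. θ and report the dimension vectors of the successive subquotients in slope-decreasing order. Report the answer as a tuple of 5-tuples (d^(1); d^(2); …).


Via rank(M_{q-1}∘⋯∘M_p): M ≅ I[1,3], I[2,3], I[2,4], I[2,5].
μ_θ-semistable layers: μ^(1)=4; μ^(2)=3; μ^(3)=-1/2; μ^(4)=-8

((0, 0, 3, 1, 0); (0, 0, 1, 1, 1); (1, 1, 0, 0, 0); (0, 3, 0, 0, 0))


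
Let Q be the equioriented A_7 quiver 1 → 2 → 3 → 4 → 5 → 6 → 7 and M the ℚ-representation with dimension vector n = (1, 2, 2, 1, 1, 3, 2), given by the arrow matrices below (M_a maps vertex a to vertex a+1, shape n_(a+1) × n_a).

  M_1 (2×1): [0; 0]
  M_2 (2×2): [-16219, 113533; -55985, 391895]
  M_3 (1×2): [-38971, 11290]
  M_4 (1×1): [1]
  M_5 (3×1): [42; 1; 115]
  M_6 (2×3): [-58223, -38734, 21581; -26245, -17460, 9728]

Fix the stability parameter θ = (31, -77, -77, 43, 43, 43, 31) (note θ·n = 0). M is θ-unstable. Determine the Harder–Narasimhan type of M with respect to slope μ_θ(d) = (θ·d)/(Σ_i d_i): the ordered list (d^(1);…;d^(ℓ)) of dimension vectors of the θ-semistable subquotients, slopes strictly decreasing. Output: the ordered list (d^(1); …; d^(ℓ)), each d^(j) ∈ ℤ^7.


Barcode: M ≅ I[1,1], I[2,2], I[2,7], I[3,3], I[6,6], I[6,7]. HN layers by μ_θ (5 steps, strictly decreasing):
  μ^(1)=43; μ^(2)=40; μ^(3)=37; μ^(4)=31; μ^(5)=-77

((0, 0, 0, 0, 0, 1, 0); (0, 0, 0, 1, 1, 1, 1); (0, 0, 0, 0, 0, 1, 1); (1, 0, 0, 0, 0, 0, 0); (0, 2, 2, 0, 0, 0, 0))


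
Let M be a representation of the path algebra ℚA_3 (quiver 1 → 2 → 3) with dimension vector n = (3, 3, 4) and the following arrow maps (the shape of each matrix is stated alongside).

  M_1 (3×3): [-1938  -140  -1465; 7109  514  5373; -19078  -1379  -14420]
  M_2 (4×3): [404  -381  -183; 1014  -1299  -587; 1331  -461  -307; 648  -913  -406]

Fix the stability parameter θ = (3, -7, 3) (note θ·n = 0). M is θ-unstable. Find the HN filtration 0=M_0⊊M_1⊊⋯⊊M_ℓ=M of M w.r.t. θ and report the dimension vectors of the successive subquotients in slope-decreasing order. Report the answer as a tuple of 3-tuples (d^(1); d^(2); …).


Barcode: M ≅ I[1,3]^3, I[3,3]. HN layers by μ_θ (2 steps, strictly decreasing):
  μ^(1)=3; μ^(2)=-2

((0, 0, 4); (3, 3, 0))


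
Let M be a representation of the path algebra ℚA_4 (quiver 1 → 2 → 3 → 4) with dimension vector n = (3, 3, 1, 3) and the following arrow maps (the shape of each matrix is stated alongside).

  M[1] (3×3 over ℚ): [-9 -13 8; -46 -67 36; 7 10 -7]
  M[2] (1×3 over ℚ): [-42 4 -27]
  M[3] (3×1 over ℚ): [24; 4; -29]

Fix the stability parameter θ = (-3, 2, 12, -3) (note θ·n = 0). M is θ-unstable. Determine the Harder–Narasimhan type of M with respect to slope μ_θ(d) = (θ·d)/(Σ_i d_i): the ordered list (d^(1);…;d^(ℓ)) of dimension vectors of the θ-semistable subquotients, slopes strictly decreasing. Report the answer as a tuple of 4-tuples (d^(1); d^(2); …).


Via rank(M_{q-1}∘⋯∘M_p): M ≅ I[1,2]^2, I[1,4], I[4,4]^2.
μ_θ-semistable layers: μ^(1)=9/2; μ^(2)=2; μ^(3)=-3

((0, 0, 1, 1); (0, 3, 0, 0); (3, 0, 0, 2))


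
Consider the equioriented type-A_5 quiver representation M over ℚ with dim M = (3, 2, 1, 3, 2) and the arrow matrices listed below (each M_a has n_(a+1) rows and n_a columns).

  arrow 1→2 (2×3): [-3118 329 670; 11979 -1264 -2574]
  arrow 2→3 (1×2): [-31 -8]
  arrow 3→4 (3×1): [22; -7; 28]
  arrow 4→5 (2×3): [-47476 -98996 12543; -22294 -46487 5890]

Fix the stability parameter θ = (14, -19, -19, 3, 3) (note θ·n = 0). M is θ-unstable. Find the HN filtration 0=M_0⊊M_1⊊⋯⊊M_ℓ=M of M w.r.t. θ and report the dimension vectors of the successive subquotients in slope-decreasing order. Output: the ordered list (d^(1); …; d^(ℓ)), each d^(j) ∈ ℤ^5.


Via rank(M_{q-1}∘⋯∘M_p): M ≅ I[1,1], I[1,2], I[1,5], I[4,4], I[4,5].
μ_θ-semistable layers: μ^(1)=14; μ^(2)=3; μ^(3)=-5/2; μ^(4)=-8

((1, 0, 0, 0, 0); (0, 0, 0, 3, 2); (1, 1, 0, 0, 0); (1, 1, 1, 0, 0))


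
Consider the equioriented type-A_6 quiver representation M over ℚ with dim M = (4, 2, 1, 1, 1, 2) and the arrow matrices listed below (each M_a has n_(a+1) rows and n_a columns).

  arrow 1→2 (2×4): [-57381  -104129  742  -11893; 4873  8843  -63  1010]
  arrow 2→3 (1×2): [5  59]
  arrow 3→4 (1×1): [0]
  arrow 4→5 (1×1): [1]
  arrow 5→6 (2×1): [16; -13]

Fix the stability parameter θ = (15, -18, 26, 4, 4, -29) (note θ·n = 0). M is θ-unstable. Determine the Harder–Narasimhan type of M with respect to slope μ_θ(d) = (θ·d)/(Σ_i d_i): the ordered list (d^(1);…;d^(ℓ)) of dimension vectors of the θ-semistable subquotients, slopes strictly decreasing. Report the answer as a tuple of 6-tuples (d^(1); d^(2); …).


Interval decomposition of M: I[1,1]^2, I[1,2], I[1,3], I[4,6], I[6,6].
HN type (ℓ=5): μ^(1)=26; μ^(2)=15; μ^(3)=-3/2; μ^(4)=-7; μ^(5)=-29

((0, 0, 1, 0, 0, 0); (2, 0, 0, 0, 0, 0); (2, 2, 0, 0, 0, 0); (0, 0, 0, 1, 1, 1); (0, 0, 0, 0, 0, 1))


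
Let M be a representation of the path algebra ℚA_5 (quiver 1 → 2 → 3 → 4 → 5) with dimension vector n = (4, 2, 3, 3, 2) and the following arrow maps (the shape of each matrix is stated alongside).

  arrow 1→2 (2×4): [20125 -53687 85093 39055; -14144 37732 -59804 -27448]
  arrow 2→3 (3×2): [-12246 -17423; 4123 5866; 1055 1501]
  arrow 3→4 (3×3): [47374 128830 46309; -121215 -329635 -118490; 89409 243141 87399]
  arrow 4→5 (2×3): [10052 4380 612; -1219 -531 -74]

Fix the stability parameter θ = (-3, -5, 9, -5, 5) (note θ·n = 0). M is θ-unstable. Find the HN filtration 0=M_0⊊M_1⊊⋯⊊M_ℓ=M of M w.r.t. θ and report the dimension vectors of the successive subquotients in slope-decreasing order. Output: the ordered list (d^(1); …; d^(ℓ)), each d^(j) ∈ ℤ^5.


Via rank(M_{q-1}∘⋯∘M_p): M ≅ I[1,1]^2, I[1,3], I[1,4], I[3,5], I[4,5].
μ_θ-semistable layers: μ^(1)=9; μ^(2)=5; μ^(3)=2; μ^(4)=-3; μ^(5)=-4; μ^(6)=-5

((0, 0, 1, 0, 0); (0, 0, 0, 0, 2); (0, 0, 2, 2, 0); (2, 0, 0, 0, 0); (2, 2, 0, 0, 0); (0, 0, 0, 1, 0))


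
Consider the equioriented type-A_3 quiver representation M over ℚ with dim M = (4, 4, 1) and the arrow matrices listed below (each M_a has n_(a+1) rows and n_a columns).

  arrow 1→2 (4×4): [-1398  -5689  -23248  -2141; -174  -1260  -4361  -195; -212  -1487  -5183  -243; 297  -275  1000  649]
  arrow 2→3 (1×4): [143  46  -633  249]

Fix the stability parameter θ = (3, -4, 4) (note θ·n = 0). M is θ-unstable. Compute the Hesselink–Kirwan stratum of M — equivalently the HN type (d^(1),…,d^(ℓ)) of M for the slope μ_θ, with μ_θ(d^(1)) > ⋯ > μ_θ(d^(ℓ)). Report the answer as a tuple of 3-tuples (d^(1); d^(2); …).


Via rank(M_{q-1}∘⋯∘M_p): M ≅ I[1,2]^3, I[1,3].
μ_θ-semistable layers: μ^(1)=4; μ^(2)=-1/2

((0, 0, 1); (4, 4, 0))


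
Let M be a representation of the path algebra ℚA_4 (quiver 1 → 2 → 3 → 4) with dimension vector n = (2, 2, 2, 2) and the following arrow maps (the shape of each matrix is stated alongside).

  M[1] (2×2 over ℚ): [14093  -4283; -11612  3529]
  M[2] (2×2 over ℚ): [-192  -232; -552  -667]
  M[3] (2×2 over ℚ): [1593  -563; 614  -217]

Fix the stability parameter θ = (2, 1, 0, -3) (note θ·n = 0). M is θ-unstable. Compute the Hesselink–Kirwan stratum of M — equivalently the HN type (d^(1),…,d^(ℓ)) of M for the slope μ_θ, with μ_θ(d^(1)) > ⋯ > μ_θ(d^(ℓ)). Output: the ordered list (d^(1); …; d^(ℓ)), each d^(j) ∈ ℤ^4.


Via rank(M_{q-1}∘⋯∘M_p): M ≅ I[1,2], I[1,4], I[3,4].
μ_θ-semistable layers: μ^(1)=3/2; μ^(2)=0; μ^(3)=-3/2

((1, 1, 0, 0); (1, 1, 1, 1); (0, 0, 1, 1))


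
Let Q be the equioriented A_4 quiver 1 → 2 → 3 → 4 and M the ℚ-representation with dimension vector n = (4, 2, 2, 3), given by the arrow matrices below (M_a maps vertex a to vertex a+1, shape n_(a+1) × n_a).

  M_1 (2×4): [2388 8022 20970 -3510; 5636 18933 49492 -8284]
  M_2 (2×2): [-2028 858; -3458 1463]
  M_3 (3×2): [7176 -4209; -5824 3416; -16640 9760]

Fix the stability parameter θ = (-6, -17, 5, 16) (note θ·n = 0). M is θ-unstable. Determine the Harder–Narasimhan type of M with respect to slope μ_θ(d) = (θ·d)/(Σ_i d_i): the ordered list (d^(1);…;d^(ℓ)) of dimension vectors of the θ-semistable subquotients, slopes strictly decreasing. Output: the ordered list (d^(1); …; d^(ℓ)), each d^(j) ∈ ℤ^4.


Via rank(M_{q-1}∘⋯∘M_p): M ≅ I[1,1]^2, I[1,2], I[1,4], I[3,3], I[4,4]^2.
μ_θ-semistable layers: μ^(1)=16; μ^(2)=5; μ^(3)=-6; μ^(4)=-23/2

((0, 0, 0, 3); (0, 0, 2, 0); (2, 0, 0, 0); (2, 2, 0, 0))


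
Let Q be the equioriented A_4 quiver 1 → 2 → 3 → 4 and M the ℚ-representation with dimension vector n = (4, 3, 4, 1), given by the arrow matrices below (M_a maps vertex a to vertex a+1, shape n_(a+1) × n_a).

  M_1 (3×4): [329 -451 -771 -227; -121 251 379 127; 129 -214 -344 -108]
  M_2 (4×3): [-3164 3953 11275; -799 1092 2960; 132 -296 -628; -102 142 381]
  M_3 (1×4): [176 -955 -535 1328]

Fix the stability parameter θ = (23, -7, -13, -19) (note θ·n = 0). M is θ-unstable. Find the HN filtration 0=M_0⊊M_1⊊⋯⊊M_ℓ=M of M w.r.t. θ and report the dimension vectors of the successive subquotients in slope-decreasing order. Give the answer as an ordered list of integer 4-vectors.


Via rank(M_{q-1}∘⋯∘M_p): M ≅ I[1,1], I[1,3]^2, I[1,4], I[3,3].
μ_θ-semistable layers: μ^(1)=23; μ^(2)=1; μ^(3)=-4; μ^(4)=-13

((1, 0, 0, 0); (2, 2, 2, 0); (1, 1, 1, 1); (0, 0, 1, 0))


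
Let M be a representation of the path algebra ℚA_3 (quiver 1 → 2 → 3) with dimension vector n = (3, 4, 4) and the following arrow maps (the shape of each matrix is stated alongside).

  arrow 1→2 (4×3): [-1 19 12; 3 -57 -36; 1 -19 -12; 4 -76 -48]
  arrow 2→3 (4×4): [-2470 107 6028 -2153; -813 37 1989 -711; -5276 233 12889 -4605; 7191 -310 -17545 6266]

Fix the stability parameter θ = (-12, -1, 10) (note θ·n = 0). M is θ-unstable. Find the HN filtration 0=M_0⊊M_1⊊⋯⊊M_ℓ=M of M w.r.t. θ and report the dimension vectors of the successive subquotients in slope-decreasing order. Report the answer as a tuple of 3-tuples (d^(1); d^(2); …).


Interval decomposition of M: I[1,1]^2, I[1,3], I[2,3]^3.
HN type (ℓ=3): μ^(1)=10; μ^(2)=-1; μ^(3)=-12

((0, 0, 4); (0, 4, 0); (3, 0, 0))


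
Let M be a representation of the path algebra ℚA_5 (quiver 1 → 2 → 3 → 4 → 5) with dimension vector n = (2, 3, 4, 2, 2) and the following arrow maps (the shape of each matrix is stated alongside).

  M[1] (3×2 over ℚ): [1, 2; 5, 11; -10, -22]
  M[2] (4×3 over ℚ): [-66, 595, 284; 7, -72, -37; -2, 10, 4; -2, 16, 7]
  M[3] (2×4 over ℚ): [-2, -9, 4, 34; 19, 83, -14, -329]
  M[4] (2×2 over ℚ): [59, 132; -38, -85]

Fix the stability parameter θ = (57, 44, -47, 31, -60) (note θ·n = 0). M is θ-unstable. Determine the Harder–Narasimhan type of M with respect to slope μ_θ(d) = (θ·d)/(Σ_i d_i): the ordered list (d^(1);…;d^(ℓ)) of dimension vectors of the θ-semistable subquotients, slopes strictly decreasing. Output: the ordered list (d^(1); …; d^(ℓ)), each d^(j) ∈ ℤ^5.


Interval decomposition of M: I[1,5]^2, I[2,3], I[3,3].
HN type (ℓ=3): μ^(1)=5; μ^(2)=-3/2; μ^(3)=-47

((2, 2, 2, 2, 2); (0, 1, 1, 0, 0); (0, 0, 1, 0, 0))


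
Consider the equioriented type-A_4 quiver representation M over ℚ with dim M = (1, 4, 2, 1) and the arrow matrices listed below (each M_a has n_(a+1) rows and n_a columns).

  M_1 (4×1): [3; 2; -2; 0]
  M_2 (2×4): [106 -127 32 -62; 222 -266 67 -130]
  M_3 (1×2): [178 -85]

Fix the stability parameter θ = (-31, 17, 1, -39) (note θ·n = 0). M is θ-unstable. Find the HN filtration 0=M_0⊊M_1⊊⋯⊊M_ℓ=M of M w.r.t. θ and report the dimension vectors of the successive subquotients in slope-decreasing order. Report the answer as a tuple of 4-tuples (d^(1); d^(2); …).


Barcode: M ≅ I[1,2], I[2,2], I[2,3], I[2,4]. HN layers by μ_θ (4 steps, strictly decreasing):
  μ^(1)=17; μ^(2)=9; μ^(3)=-7; μ^(4)=-31

((0, 2, 0, 0); (0, 1, 1, 0); (0, 1, 1, 1); (1, 0, 0, 0))


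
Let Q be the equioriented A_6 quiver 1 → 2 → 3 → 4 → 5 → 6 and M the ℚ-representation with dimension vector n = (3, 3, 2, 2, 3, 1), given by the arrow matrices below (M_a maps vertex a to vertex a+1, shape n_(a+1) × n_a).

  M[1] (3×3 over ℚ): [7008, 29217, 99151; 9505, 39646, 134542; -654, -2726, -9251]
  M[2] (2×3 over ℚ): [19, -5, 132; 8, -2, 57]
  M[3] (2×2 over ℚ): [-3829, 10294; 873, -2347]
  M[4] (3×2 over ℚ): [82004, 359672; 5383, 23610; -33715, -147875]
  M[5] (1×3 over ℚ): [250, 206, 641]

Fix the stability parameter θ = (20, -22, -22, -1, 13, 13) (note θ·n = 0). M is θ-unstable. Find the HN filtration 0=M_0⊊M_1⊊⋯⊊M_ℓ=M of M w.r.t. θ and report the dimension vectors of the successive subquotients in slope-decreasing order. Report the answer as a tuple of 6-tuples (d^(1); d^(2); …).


Interval decomposition of M: I[1,2], I[1,5], I[1,6], I[5,5].
HN type (ℓ=3): μ^(1)=13; μ^(2)=-1; μ^(3)=-8

((0, 0, 0, 0, 3, 1); (1, 1, 0, 2, 0, 0); (2, 2, 2, 0, 0, 0))


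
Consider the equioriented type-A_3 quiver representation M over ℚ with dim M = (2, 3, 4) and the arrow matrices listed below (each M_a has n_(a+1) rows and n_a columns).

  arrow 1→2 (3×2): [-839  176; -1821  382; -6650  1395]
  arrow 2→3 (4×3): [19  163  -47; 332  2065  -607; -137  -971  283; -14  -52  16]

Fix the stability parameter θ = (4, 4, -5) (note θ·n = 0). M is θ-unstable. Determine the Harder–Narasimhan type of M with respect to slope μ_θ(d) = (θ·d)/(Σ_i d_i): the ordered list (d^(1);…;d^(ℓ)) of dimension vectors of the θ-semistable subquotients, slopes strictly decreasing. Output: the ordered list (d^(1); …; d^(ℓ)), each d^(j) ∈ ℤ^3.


Interval decomposition of M: I[1,3]^2, I[2,2], I[3,3]^2.
HN type (ℓ=3): μ^(1)=4; μ^(2)=1; μ^(3)=-5

((0, 1, 0); (2, 2, 2); (0, 0, 2))


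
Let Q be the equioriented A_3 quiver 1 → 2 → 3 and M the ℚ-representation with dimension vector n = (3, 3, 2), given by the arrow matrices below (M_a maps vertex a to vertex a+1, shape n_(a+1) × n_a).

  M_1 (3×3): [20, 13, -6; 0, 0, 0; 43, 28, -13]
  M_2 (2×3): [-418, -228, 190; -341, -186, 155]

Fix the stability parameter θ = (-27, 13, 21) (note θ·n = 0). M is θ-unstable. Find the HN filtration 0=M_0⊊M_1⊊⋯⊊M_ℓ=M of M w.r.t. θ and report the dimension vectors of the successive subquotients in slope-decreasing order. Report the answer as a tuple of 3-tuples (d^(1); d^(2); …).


Interval decomposition of M: I[1,1], I[1,2], I[1,3], I[2,2], I[3,3].
HN type (ℓ=3): μ^(1)=21; μ^(2)=13; μ^(3)=-27

((0, 0, 2); (0, 3, 0); (3, 0, 0))


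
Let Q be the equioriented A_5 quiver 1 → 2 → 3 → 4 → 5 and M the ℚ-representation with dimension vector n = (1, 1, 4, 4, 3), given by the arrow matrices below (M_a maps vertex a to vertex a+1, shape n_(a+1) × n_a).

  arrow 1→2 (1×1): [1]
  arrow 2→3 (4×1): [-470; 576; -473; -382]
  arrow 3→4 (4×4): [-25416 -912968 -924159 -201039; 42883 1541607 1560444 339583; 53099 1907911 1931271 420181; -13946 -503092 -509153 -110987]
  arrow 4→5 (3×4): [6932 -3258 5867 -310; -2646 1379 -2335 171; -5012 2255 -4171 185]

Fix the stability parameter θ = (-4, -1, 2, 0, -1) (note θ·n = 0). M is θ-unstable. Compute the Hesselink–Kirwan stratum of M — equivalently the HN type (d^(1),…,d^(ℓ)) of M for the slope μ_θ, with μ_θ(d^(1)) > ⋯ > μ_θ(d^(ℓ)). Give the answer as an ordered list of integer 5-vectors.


Barcode: M ≅ I[1,5], I[3,4], I[3,5]^2. HN layers by μ_θ (4 steps, strictly decreasing):
  μ^(1)=1; μ^(2)=1/3; μ^(3)=-1; μ^(4)=-4

((0, 0, 1, 1, 0); (0, 0, 3, 3, 3); (0, 1, 0, 0, 0); (1, 0, 0, 0, 0))


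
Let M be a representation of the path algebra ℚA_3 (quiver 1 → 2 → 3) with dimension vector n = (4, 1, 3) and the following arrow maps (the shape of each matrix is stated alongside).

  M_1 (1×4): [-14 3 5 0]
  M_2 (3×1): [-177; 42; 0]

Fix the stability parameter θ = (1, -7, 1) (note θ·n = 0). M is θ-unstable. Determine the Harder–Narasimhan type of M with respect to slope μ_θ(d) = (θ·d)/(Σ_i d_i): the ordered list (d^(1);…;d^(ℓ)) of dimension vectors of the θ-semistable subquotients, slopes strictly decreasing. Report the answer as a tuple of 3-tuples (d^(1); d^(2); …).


Via rank(M_{q-1}∘⋯∘M_p): M ≅ I[1,1]^3, I[1,3], I[3,3]^2.
μ_θ-semistable layers: μ^(1)=1; μ^(2)=-3

((3, 0, 3); (1, 1, 0))


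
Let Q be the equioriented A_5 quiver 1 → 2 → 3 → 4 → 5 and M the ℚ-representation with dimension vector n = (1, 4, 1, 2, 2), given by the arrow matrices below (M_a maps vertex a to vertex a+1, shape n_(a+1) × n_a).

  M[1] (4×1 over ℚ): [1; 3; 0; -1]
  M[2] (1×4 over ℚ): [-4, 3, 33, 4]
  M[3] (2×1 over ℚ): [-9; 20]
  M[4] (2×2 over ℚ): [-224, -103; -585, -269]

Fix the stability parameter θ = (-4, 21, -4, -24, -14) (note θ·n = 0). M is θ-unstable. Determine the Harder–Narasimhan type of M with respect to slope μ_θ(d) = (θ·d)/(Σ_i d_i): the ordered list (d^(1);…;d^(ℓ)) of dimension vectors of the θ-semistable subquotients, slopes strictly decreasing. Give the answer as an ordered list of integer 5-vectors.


Barcode: M ≅ I[1,5], I[2,2]^3, I[4,5]. HN layers by μ_θ (4 steps, strictly decreasing):
  μ^(1)=21; μ^(2)=-5; μ^(3)=-14; μ^(4)=-24

((0, 3, 0, 0, 0); (1, 1, 1, 1, 1); (0, 0, 0, 0, 1); (0, 0, 0, 1, 0))


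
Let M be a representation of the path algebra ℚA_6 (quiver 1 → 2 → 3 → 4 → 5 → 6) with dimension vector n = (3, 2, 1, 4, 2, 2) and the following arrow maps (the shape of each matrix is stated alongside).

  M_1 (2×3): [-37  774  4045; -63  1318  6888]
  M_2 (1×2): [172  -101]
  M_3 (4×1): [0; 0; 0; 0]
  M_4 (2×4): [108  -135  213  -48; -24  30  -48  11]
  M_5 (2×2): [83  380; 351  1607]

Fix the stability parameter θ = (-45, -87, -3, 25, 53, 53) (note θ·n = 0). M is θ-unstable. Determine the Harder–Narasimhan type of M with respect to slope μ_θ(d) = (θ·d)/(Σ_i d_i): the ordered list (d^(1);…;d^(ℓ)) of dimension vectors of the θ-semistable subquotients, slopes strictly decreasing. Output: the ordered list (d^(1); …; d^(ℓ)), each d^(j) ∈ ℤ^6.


Barcode: M ≅ I[1,1], I[1,2], I[1,3], I[4,4]^2, I[4,6]^2. HN layers by μ_θ (5 steps, strictly decreasing):
  μ^(1)=53; μ^(2)=25; μ^(3)=-3; μ^(4)=-45; μ^(5)=-66

((0, 0, 0, 0, 2, 2); (0, 0, 0, 4, 0, 0); (0, 0, 1, 0, 0, 0); (1, 0, 0, 0, 0, 0); (2, 2, 0, 0, 0, 0))


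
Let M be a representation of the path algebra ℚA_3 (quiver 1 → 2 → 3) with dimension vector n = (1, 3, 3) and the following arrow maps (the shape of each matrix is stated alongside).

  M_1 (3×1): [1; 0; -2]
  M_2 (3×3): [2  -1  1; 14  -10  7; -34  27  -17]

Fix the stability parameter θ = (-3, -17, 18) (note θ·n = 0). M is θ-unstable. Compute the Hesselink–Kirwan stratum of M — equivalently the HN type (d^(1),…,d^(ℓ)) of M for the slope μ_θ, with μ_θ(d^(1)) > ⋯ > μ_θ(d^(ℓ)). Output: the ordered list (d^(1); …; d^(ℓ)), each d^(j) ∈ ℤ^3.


Via rank(M_{q-1}∘⋯∘M_p): M ≅ I[1,2], I[2,3]^2, I[3,3].
μ_θ-semistable layers: μ^(1)=18; μ^(2)=-10; μ^(3)=-17

((0, 0, 3); (1, 1, 0); (0, 2, 0))


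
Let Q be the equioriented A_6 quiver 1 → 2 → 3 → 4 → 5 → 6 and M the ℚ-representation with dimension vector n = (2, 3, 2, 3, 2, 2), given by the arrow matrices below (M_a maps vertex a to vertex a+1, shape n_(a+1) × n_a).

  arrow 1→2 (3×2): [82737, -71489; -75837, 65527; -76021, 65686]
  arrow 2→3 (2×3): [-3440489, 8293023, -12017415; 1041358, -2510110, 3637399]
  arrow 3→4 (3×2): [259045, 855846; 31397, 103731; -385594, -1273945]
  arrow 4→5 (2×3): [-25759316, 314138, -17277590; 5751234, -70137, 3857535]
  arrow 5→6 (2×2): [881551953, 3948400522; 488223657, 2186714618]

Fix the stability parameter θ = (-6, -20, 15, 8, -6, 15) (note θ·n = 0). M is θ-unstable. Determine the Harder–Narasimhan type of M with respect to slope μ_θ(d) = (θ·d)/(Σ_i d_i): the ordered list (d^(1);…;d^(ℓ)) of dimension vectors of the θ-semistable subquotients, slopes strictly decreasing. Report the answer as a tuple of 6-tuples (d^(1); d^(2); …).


Barcode: M ≅ I[1,4], I[1,5], I[2,2], I[4,4], I[5,6], I[6,6]. HN layers by μ_θ (7 steps, strictly decreasing):
  μ^(1)=15; μ^(2)=23/2; μ^(3)=8; μ^(4)=17/3; μ^(5)=-6; μ^(6)=-13; μ^(7)=-20

((0, 0, 0, 0, 0, 2); (0, 0, 1, 1, 0, 0); (0, 0, 0, 1, 0, 0); (0, 0, 1, 1, 1, 0); (0, 0, 0, 0, 1, 0); (2, 2, 0, 0, 0, 0); (0, 1, 0, 0, 0, 0))


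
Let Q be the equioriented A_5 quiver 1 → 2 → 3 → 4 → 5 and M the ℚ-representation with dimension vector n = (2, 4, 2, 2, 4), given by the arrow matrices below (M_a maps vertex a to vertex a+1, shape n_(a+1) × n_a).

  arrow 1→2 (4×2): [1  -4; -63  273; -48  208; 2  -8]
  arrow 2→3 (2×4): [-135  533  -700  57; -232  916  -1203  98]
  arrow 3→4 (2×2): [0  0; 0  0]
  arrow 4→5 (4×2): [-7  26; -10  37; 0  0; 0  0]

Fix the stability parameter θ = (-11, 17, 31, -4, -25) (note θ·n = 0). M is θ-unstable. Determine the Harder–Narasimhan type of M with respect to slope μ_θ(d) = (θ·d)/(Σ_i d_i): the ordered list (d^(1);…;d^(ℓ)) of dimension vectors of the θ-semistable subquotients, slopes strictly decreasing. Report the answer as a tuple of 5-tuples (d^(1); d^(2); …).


Via rank(M_{q-1}∘⋯∘M_p): M ≅ I[1,2], I[1,3], I[2,2], I[2,3], I[4,5]^2, I[5,5]^2.
μ_θ-semistable layers: μ^(1)=31; μ^(2)=17; μ^(3)=-11; μ^(4)=-29/2; μ^(5)=-25

((0, 0, 2, 0, 0); (0, 4, 0, 0, 0); (2, 0, 0, 0, 0); (0, 0, 0, 2, 2); (0, 0, 0, 0, 2))


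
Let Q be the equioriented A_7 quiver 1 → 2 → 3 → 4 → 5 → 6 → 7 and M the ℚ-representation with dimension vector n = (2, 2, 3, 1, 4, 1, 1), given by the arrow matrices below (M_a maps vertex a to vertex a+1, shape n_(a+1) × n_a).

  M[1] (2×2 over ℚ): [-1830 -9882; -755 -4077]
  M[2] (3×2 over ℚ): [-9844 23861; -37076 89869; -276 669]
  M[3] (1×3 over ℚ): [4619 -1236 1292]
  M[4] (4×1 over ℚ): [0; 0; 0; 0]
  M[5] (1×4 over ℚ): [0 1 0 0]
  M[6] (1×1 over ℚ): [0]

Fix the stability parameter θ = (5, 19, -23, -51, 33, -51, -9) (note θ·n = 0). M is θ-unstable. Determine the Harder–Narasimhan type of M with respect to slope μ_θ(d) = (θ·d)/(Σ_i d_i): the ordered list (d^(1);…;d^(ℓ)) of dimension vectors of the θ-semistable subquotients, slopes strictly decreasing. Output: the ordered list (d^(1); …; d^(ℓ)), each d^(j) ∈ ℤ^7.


Interval decomposition of M: I[1,1], I[1,4], I[2,2], I[3,3]^2, I[5,5]^3, I[5,6], I[7,7].
HN type (ℓ=6): μ^(1)=33; μ^(2)=19; μ^(3)=5; μ^(4)=-9; μ^(5)=-25/2; μ^(6)=-23

((0, 0, 0, 0, 3, 0, 0); (0, 1, 0, 0, 0, 0, 0); (1, 0, 0, 0, 0, 0, 0); (0, 0, 0, 0, 1, 1, 1); (1, 1, 1, 1, 0, 0, 0); (0, 0, 2, 0, 0, 0, 0))


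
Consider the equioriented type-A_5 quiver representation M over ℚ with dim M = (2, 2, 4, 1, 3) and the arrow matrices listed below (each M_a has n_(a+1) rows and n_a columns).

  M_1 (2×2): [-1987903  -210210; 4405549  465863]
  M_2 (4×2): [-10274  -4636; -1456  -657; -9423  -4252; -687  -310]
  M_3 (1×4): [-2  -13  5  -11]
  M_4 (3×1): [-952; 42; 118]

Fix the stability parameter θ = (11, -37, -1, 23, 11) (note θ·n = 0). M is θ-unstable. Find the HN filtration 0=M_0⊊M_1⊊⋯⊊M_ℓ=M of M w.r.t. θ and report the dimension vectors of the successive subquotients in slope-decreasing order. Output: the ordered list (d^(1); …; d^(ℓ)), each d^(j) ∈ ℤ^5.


Barcode: M ≅ I[1,3], I[1,5], I[3,3]^2, I[5,5]^2. HN layers by μ_θ (4 steps, strictly decreasing):
  μ^(1)=17; μ^(2)=11; μ^(3)=-1; μ^(4)=-13

((0, 0, 0, 1, 1); (0, 0, 0, 0, 2); (0, 0, 4, 0, 0); (2, 2, 0, 0, 0))


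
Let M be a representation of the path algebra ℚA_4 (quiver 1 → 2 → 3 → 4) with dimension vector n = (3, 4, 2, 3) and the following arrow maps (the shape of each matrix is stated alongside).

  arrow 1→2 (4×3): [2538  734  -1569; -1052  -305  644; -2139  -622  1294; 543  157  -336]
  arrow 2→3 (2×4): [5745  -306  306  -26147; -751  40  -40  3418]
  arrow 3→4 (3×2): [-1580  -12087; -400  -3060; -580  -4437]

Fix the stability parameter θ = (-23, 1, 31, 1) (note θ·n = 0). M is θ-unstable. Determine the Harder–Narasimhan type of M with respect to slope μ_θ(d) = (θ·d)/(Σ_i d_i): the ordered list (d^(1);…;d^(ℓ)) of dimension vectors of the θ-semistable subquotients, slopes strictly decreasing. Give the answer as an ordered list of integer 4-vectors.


Interval decomposition of M: I[1,2], I[1,3], I[1,4], I[2,2], I[4,4]^2.
HN type (ℓ=4): μ^(1)=31; μ^(2)=16; μ^(3)=1; μ^(4)=-23

((0, 0, 1, 0); (0, 0, 1, 1); (0, 4, 0, 2); (3, 0, 0, 0))


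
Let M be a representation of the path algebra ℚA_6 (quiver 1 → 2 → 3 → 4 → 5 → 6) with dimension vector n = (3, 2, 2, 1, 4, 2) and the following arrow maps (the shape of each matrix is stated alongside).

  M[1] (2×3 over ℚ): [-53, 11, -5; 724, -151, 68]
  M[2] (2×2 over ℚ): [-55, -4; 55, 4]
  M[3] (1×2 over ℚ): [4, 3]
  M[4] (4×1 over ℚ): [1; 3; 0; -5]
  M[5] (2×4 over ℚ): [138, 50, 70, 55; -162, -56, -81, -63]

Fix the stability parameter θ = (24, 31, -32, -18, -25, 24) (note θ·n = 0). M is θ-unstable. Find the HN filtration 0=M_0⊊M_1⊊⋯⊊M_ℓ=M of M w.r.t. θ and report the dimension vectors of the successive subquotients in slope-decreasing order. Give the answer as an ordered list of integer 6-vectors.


Interval decomposition of M: I[1,1], I[1,2], I[1,6], I[3,3], I[5,5]^2, I[5,6].
HN type (ℓ=5): μ^(1)=31; μ^(2)=24; μ^(3)=-4; μ^(4)=-25; μ^(5)=-32

((0, 1, 0, 0, 0, 0); (2, 0, 0, 0, 0, 2); (1, 1, 1, 1, 1, 0); (0, 0, 0, 0, 3, 0); (0, 0, 1, 0, 0, 0))


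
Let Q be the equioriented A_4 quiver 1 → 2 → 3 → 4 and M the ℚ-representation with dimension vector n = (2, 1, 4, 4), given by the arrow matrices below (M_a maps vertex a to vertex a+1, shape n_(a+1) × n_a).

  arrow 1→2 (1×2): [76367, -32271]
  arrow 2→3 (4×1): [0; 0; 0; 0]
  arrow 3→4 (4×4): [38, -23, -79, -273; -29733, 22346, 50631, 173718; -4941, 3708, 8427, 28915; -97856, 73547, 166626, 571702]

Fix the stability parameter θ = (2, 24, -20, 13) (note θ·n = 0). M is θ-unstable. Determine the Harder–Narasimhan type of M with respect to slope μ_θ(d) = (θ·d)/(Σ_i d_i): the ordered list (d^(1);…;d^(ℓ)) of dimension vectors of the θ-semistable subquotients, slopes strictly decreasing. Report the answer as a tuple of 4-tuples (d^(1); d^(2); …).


Via rank(M_{q-1}∘⋯∘M_p): M ≅ I[1,1], I[1,2], I[3,4]^4.
μ_θ-semistable layers: μ^(1)=24; μ^(2)=13; μ^(3)=2; μ^(4)=-20

((0, 1, 0, 0); (0, 0, 0, 4); (2, 0, 0, 0); (0, 0, 4, 0))


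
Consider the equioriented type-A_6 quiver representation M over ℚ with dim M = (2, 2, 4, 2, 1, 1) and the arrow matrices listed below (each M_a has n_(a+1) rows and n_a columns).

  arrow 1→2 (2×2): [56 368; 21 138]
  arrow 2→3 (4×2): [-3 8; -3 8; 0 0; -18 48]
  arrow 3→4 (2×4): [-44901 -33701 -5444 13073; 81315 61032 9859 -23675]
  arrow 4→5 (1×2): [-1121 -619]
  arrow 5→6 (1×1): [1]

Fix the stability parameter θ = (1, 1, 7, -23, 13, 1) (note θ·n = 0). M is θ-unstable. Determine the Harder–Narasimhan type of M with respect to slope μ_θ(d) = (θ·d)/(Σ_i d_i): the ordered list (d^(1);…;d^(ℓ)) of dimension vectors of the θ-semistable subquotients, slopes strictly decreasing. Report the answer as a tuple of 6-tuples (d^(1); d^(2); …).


Via rank(M_{q-1}∘⋯∘M_p): M ≅ I[1,1], I[1,2], I[2,6], I[3,3]^2, I[3,4].
μ_θ-semistable layers: μ^(1)=7; μ^(2)=1; μ^(3)=-5; μ^(4)=-8

((0, 0, 2, 0, 1, 1); (2, 1, 0, 0, 0, 0); (0, 1, 1, 1, 0, 0); (0, 0, 1, 1, 0, 0))


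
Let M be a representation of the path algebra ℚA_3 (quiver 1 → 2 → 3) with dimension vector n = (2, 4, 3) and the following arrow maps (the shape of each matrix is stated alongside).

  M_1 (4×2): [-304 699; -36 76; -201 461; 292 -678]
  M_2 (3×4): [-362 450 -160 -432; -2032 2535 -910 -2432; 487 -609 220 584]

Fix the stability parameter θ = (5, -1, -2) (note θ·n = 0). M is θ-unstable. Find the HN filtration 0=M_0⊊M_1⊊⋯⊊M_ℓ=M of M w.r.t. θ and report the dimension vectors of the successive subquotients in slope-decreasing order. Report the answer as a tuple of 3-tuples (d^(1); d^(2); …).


Via rank(M_{q-1}∘⋯∘M_p): M ≅ I[1,3]^2, I[2,2]^2, I[3,3].
μ_θ-semistable layers: μ^(1)=2/3; μ^(2)=-1; μ^(3)=-2

((2, 2, 2); (0, 2, 0); (0, 0, 1))


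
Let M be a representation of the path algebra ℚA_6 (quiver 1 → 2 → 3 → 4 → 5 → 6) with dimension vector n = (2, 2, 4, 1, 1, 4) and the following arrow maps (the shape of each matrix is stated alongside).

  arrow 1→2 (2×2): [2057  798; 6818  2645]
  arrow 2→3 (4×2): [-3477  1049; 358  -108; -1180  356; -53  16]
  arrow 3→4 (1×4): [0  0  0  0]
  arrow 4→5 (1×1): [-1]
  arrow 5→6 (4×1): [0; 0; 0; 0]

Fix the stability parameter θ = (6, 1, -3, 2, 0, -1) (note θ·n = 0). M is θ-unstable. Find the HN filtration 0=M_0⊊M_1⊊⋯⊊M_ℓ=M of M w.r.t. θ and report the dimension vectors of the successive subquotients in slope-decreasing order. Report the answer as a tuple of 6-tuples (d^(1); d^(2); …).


Via rank(M_{q-1}∘⋯∘M_p): M ≅ I[1,3]^2, I[3,3]^2, I[4,5], I[6,6]^4.
μ_θ-semistable layers: μ^(1)=4/3; μ^(2)=1; μ^(3)=-1; μ^(4)=-3

((2, 2, 2, 0, 0, 0); (0, 0, 0, 1, 1, 0); (0, 0, 0, 0, 0, 4); (0, 0, 2, 0, 0, 0))


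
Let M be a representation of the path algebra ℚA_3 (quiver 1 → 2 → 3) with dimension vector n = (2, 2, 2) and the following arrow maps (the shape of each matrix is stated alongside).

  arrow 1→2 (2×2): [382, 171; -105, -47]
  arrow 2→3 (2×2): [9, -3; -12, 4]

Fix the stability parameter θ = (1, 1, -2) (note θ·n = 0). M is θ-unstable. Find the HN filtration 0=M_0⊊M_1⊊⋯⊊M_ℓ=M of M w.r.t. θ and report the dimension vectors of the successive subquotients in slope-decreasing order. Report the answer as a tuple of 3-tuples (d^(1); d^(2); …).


Via rank(M_{q-1}∘⋯∘M_p): M ≅ I[1,2], I[1,3], I[3,3].
μ_θ-semistable layers: μ^(1)=1; μ^(2)=0; μ^(3)=-2

((1, 1, 0); (1, 1, 1); (0, 0, 1))


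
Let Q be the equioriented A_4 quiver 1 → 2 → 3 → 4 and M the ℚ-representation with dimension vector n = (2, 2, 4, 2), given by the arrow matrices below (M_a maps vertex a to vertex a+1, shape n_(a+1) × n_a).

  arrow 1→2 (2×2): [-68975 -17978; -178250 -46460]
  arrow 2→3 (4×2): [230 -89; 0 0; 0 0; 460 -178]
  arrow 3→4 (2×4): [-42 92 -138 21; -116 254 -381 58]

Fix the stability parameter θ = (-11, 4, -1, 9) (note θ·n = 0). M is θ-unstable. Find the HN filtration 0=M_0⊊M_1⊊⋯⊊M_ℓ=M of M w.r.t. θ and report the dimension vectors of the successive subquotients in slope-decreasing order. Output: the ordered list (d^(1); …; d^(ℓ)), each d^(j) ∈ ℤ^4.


Interval decomposition of M: I[1,1], I[1,2], I[2,3], I[3,3], I[3,4]^2.
HN type (ℓ=5): μ^(1)=9; μ^(2)=4; μ^(3)=3/2; μ^(4)=-1; μ^(5)=-11

((0, 0, 0, 2); (0, 1, 0, 0); (0, 1, 1, 0); (0, 0, 3, 0); (2, 0, 0, 0))


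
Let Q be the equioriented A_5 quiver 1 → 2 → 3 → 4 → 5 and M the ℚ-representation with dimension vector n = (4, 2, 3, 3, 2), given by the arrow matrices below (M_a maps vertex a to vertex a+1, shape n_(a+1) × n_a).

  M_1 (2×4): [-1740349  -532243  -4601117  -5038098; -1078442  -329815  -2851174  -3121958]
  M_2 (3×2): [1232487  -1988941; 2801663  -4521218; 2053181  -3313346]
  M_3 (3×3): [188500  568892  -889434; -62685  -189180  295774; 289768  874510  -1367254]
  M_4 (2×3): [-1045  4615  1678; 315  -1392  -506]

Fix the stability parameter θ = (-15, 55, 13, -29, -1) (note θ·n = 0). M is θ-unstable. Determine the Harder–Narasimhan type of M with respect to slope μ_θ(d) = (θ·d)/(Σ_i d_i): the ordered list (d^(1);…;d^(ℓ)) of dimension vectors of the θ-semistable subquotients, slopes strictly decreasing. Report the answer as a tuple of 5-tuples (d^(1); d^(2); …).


Barcode: M ≅ I[1,1]^2, I[1,5]^2, I[3,4]. HN layers by μ_θ (3 steps, strictly decreasing):
  μ^(1)=19/2; μ^(2)=-8; μ^(3)=-15

((0, 2, 2, 2, 2); (0, 0, 1, 1, 0); (4, 0, 0, 0, 0))
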